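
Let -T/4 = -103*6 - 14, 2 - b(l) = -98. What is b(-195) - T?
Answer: -2428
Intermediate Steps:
b(l) = 100 (b(l) = 2 - 1*(-98) = 2 + 98 = 100)
T = 2528 (T = -4*(-103*6 - 14) = -4*(-618 - 14) = -4*(-632) = 2528)
b(-195) - T = 100 - 1*2528 = 100 - 2528 = -2428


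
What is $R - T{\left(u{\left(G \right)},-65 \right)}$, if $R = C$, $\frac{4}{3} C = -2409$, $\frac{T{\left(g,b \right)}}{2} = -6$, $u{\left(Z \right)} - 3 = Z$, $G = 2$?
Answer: $- \frac{7179}{4} \approx -1794.8$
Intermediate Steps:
$u{\left(Z \right)} = 3 + Z$
$T{\left(g,b \right)} = -12$ ($T{\left(g,b \right)} = 2 \left(-6\right) = -12$)
$C = - \frac{7227}{4}$ ($C = \frac{3}{4} \left(-2409\right) = - \frac{7227}{4} \approx -1806.8$)
$R = - \frac{7227}{4} \approx -1806.8$
$R - T{\left(u{\left(G \right)},-65 \right)} = - \frac{7227}{4} - -12 = - \frac{7227}{4} + 12 = - \frac{7179}{4}$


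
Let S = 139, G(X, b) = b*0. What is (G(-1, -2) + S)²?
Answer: 19321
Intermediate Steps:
G(X, b) = 0
(G(-1, -2) + S)² = (0 + 139)² = 139² = 19321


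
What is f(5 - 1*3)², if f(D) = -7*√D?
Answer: 98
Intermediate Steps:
f(5 - 1*3)² = (-7*√(5 - 1*3))² = (-7*√(5 - 3))² = (-7*√2)² = 98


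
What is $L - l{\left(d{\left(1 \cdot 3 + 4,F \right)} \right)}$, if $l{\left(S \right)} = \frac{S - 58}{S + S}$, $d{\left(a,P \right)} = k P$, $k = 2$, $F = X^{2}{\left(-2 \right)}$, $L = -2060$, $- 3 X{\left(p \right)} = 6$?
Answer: $- \frac{16455}{8} \approx -2056.9$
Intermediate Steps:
$X{\left(p \right)} = -2$ ($X{\left(p \right)} = \left(- \frac{1}{3}\right) 6 = -2$)
$F = 4$ ($F = \left(-2\right)^{2} = 4$)
$d{\left(a,P \right)} = 2 P$
$l{\left(S \right)} = \frac{-58 + S}{2 S}$
$L - l{\left(d{\left(1 \cdot 3 + 4,F \right)} \right)} = -2060 - \frac{-58 + 2 \cdot 4}{2 \cdot 2 \cdot 4} = -2060 - \frac{-58 + 8}{2 \cdot 8} = -2060 - \frac{1}{2} \cdot \frac{1}{8} \left(-50\right) = -2060 - - \frac{25}{8} = -2060 + \frac{25}{8} = - \frac{16455}{8}$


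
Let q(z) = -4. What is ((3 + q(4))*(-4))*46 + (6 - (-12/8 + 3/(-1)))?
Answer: 389/2 ≈ 194.50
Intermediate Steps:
((3 + q(4))*(-4))*46 + (6 - (-12/8 + 3/(-1))) = ((3 - 4)*(-4))*46 + (6 - (-12/8 + 3/(-1))) = -1*(-4)*46 + (6 - (-12*⅛ + 3*(-1))) = 4*46 + (6 - (-3/2 - 3)) = 184 + (6 - 1*(-9/2)) = 184 + (6 + 9/2) = 184 + 21/2 = 389/2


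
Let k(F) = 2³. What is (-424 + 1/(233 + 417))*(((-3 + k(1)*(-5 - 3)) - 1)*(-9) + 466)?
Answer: -148547861/325 ≈ -4.5707e+5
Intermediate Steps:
k(F) = 8
(-424 + 1/(233 + 417))*(((-3 + k(1)*(-5 - 3)) - 1)*(-9) + 466) = (-424 + 1/(233 + 417))*(((-3 + 8*(-5 - 3)) - 1)*(-9) + 466) = (-424 + 1/650)*(((-3 + 8*(-8)) - 1)*(-9) + 466) = (-424 + 1/650)*(((-3 - 64) - 1)*(-9) + 466) = -275599*((-67 - 1)*(-9) + 466)/650 = -275599*(-68*(-9) + 466)/650 = -275599*(612 + 466)/650 = -275599/650*1078 = -148547861/325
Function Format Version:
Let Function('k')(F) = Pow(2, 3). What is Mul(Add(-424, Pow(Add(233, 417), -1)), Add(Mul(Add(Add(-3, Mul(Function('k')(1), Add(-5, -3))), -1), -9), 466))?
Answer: Rational(-148547861, 325) ≈ -4.5707e+5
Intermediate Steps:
Function('k')(F) = 8
Mul(Add(-424, Pow(Add(233, 417), -1)), Add(Mul(Add(Add(-3, Mul(Function('k')(1), Add(-5, -3))), -1), -9), 466)) = Mul(Add(-424, Pow(Add(233, 417), -1)), Add(Mul(Add(Add(-3, Mul(8, Add(-5, -3))), -1), -9), 466)) = Mul(Add(-424, Pow(650, -1)), Add(Mul(Add(Add(-3, Mul(8, -8)), -1), -9), 466)) = Mul(Add(-424, Rational(1, 650)), Add(Mul(Add(Add(-3, -64), -1), -9), 466)) = Mul(Rational(-275599, 650), Add(Mul(Add(-67, -1), -9), 466)) = Mul(Rational(-275599, 650), Add(Mul(-68, -9), 466)) = Mul(Rational(-275599, 650), Add(612, 466)) = Mul(Rational(-275599, 650), 1078) = Rational(-148547861, 325)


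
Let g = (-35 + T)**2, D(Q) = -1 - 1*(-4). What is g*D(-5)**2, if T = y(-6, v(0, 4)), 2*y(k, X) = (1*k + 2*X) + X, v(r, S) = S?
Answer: 9216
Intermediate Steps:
y(k, X) = k/2 + 3*X/2 (y(k, X) = ((1*k + 2*X) + X)/2 = ((k + 2*X) + X)/2 = (k + 3*X)/2 = k/2 + 3*X/2)
D(Q) = 3 (D(Q) = -1 + 4 = 3)
T = 3 (T = (1/2)*(-6) + (3/2)*4 = -3 + 6 = 3)
g = 1024 (g = (-35 + 3)**2 = (-32)**2 = 1024)
g*D(-5)**2 = 1024*3**2 = 1024*9 = 9216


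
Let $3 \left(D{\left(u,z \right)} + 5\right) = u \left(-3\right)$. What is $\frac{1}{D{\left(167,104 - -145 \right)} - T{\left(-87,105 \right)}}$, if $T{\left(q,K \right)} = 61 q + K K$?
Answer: $- \frac{1}{5890} \approx -0.00016978$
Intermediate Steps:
$T{\left(q,K \right)} = K^{2} + 61 q$ ($T{\left(q,K \right)} = 61 q + K^{2} = K^{2} + 61 q$)
$D{\left(u,z \right)} = -5 - u$ ($D{\left(u,z \right)} = -5 + \frac{u \left(-3\right)}{3} = -5 + \frac{\left(-3\right) u}{3} = -5 - u$)
$\frac{1}{D{\left(167,104 - -145 \right)} - T{\left(-87,105 \right)}} = \frac{1}{\left(-5 - 167\right) - \left(105^{2} + 61 \left(-87\right)\right)} = \frac{1}{\left(-5 - 167\right) - \left(11025 - 5307\right)} = \frac{1}{-172 - 5718} = \frac{1}{-5890} = - \frac{1}{5890}$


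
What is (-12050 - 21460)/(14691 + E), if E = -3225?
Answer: -5585/1911 ≈ -2.9226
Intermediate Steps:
(-12050 - 21460)/(14691 + E) = (-12050 - 21460)/(14691 - 3225) = -33510/11466 = -33510*1/11466 = -5585/1911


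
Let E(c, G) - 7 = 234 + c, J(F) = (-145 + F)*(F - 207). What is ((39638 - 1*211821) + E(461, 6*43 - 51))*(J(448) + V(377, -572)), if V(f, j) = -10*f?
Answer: -11875573693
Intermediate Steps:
J(F) = (-207 + F)*(-145 + F) (J(F) = (-145 + F)*(-207 + F) = (-207 + F)*(-145 + F))
E(c, G) = 241 + c (E(c, G) = 7 + (234 + c) = 241 + c)
((39638 - 1*211821) + E(461, 6*43 - 51))*(J(448) + V(377, -572)) = ((39638 - 1*211821) + (241 + 461))*((30015 + 448² - 352*448) - 10*377) = ((39638 - 211821) + 702)*((30015 + 200704 - 157696) - 3770) = (-172183 + 702)*(73023 - 3770) = -171481*69253 = -11875573693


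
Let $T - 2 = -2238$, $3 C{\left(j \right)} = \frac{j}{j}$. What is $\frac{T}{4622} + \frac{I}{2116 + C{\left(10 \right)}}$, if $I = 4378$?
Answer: $\frac{23254492}{14672539} \approx 1.5849$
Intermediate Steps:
$C{\left(j \right)} = \frac{1}{3}$ ($C{\left(j \right)} = \frac{j \frac{1}{j}}{3} = \frac{1}{3} \cdot 1 = \frac{1}{3}$)
$T = -2236$ ($T = 2 - 2238 = -2236$)
$\frac{T}{4622} + \frac{I}{2116 + C{\left(10 \right)}} = - \frac{2236}{4622} + \frac{4378}{2116 + \frac{1}{3}} = \left(-2236\right) \frac{1}{4622} + \frac{4378}{\frac{6349}{3}} = - \frac{1118}{2311} + 4378 \cdot \frac{3}{6349} = - \frac{1118}{2311} + \frac{13134}{6349} = \frac{23254492}{14672539}$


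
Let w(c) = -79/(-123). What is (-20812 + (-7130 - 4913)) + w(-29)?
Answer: -4041086/123 ≈ -32854.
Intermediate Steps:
w(c) = 79/123 (w(c) = -79*(-1/123) = 79/123)
(-20812 + (-7130 - 4913)) + w(-29) = (-20812 + (-7130 - 4913)) + 79/123 = (-20812 - 12043) + 79/123 = -32855 + 79/123 = -4041086/123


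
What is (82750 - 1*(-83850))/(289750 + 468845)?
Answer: 33320/151719 ≈ 0.21962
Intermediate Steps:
(82750 - 1*(-83850))/(289750 + 468845) = (82750 + 83850)/758595 = 166600*(1/758595) = 33320/151719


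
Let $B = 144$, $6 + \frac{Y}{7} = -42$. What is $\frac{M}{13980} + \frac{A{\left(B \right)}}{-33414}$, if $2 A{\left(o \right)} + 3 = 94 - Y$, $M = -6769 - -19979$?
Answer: $\frac{4871269}{5190308} \approx 0.93853$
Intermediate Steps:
$Y = -336$ ($Y = -42 + 7 \left(-42\right) = -42 - 294 = -336$)
$M = 13210$ ($M = -6769 + 19979 = 13210$)
$A{\left(o \right)} = \frac{427}{2}$ ($A{\left(o \right)} = - \frac{3}{2} + \frac{94 - -336}{2} = - \frac{3}{2} + \frac{94 + 336}{2} = - \frac{3}{2} + \frac{1}{2} \cdot 430 = - \frac{3}{2} + 215 = \frac{427}{2}$)
$\frac{M}{13980} + \frac{A{\left(B \right)}}{-33414} = \frac{13210}{13980} + \frac{427}{2 \left(-33414\right)} = 13210 \cdot \frac{1}{13980} + \frac{427}{2} \left(- \frac{1}{33414}\right) = \frac{1321}{1398} - \frac{427}{66828} = \frac{4871269}{5190308}$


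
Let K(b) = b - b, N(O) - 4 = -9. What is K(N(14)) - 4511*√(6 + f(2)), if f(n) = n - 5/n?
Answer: -4511*√22/2 ≈ -10579.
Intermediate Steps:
N(O) = -5 (N(O) = 4 - 9 = -5)
K(b) = 0
K(N(14)) - 4511*√(6 + f(2)) = 0 - 4511*√(6 + (2 - 5/2)) = 0 - 4511*√(6 - ½) = 0 - 4511*√(11/2) = 0 - 4511*√22/2 = -4511*√22/2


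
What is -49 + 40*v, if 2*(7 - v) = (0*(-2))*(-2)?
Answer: 231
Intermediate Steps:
v = 7 (v = 7 - 0*(-2)*(-2)/2 = 7 - 0*(-2) = 7 - ½*0 = 7 + 0 = 7)
-49 + 40*v = -49 + 40*7 = -49 + 280 = 231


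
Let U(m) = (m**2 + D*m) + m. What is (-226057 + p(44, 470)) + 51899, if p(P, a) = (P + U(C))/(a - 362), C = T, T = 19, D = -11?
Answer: -18808849/108 ≈ -1.7416e+5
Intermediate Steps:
C = 19
U(m) = m**2 - 10*m (U(m) = (m**2 - 11*m) + m = m**2 - 10*m)
p(P, a) = (171 + P)/(-362 + a) (p(P, a) = (P + 19*(-10 + 19))/(a - 362) = (P + 19*9)/(-362 + a) = (P + 171)/(-362 + a) = (171 + P)/(-362 + a))
(-226057 + p(44, 470)) + 51899 = (-226057 + (171 + 44)/(-362 + 470)) + 51899 = (-226057 + 215/108) + 51899 = -24413941/108 + 51899 = -18808849/108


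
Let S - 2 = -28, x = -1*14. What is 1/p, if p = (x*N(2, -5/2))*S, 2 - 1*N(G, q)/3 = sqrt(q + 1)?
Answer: 1/3003 + I*sqrt(6)/12012 ≈ 0.000333 + 0.00020392*I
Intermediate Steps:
N(G, q) = 6 - 3*sqrt(1 + q) (N(G, q) = 6 - 3*sqrt(q + 1) = 6 - 3*sqrt(1 + q))
x = -14
S = -26 (S = 2 - 28 = -26)
p = 2184 - 546*I*sqrt(6) (p = -14*(6 - 3*sqrt(1 - 5/2))*(-26) = -14*(6 - 3*I*sqrt(6)/2)*(-26) = (-84 + 21*I*sqrt(6))*(-26) = 2184 - 546*I*sqrt(6) ≈ 2184.0 - 1337.4*I)
1/p = 1/(2184 - 546*I*sqrt(6))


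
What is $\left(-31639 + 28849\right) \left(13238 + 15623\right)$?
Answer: $-80522190$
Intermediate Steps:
$\left(-31639 + 28849\right) \left(13238 + 15623\right) = \left(-2790\right) 28861 = -80522190$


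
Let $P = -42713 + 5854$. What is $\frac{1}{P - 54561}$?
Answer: $- \frac{1}{91420} \approx -1.0939 \cdot 10^{-5}$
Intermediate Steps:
$P = -36859$
$\frac{1}{P - 54561} = \frac{1}{-36859 - 54561} = \frac{1}{-91420} = - \frac{1}{91420}$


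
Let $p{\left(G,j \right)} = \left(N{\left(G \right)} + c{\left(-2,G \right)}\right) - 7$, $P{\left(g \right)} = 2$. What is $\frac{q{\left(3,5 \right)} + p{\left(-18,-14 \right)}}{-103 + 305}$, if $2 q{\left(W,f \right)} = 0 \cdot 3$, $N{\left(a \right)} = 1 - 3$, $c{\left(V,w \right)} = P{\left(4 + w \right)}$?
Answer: $- \frac{7}{202} \approx -0.034653$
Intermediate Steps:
$c{\left(V,w \right)} = 2$
$N{\left(a \right)} = -2$ ($N{\left(a \right)} = 1 - 3 = -2$)
$q{\left(W,f \right)} = 0$ ($q{\left(W,f \right)} = \frac{0 \cdot 3}{2} = \frac{1}{2} \cdot 0 = 0$)
$p{\left(G,j \right)} = -7$ ($p{\left(G,j \right)} = \left(-2 + 2\right) - 7 = 0 - 7 = -7$)
$\frac{q{\left(3,5 \right)} + p{\left(-18,-14 \right)}}{-103 + 305} = \frac{0 - 7}{-103 + 305} = - \frac{7}{202}$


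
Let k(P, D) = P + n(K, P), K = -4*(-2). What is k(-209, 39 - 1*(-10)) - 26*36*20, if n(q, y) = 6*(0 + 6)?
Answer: -18893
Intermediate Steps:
K = 8
n(q, y) = 36 (n(q, y) = 6*6 = 36)
k(P, D) = 36 + P (k(P, D) = P + 36 = 36 + P)
k(-209, 39 - 1*(-10)) - 26*36*20 = (36 - 209) - 26*36*20 = -173 - 936*20 = -173 - 1*18720 = -173 - 18720 = -18893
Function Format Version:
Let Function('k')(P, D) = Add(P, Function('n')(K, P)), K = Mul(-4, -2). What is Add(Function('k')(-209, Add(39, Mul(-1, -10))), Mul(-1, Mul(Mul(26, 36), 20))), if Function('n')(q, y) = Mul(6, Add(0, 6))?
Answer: -18893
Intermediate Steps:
K = 8
Function('n')(q, y) = 36 (Function('n')(q, y) = Mul(6, 6) = 36)
Function('k')(P, D) = Add(36, P) (Function('k')(P, D) = Add(P, 36) = Add(36, P))
Add(Function('k')(-209, Add(39, Mul(-1, -10))), Mul(-1, Mul(Mul(26, 36), 20))) = Add(Add(36, -209), Mul(-1, Mul(Mul(26, 36), 20))) = Add(-173, Mul(-1, Mul(936, 20))) = Add(-173, Mul(-1, 18720)) = Add(-173, -18720) = -18893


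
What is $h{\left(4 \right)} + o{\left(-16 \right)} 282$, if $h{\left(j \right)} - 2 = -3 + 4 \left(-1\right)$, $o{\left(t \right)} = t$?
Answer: $-4517$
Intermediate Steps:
$h{\left(j \right)} = -5$ ($h{\left(j \right)} = 2 + \left(-3 + 4 \left(-1\right)\right) = 2 - 7 = -5$)
$h{\left(4 \right)} + o{\left(-16 \right)} 282 = -5 - 4512 = -4517$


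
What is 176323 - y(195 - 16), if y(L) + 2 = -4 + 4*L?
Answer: 175613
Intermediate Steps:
y(L) = -6 + 4*L (y(L) = -2 + (-4 + 4*L) = -6 + 4*L)
176323 - y(195 - 16) = 176323 - (-6 + 4*(195 - 16)) = 176323 - (-6 + 4*179) = 176323 - (-6 + 716) = 176323 - 1*710 = 176323 - 710 = 175613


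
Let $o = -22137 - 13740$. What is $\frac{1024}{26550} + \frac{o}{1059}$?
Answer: $- \frac{158574989}{4686075} \approx -33.84$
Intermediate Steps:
$o = -35877$ ($o = -22137 - 13740 = -35877$)
$\frac{1024}{26550} + \frac{o}{1059} = \frac{1024}{26550} - \frac{35877}{1059} = 1024 \cdot \frac{1}{26550} - \frac{11959}{353} = \frac{512}{13275} - \frac{11959}{353} = - \frac{158574989}{4686075}$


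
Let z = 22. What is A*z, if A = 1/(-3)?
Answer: -22/3 ≈ -7.3333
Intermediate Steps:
A = -1/3 ≈ -0.33333
A*z = -1/3*22 = -22/3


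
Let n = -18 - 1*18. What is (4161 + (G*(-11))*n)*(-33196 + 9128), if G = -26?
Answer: 147657180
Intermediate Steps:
n = -36 (n = -18 - 18 = -36)
(4161 + (G*(-11))*n)*(-33196 + 9128) = (4161 - 26*(-11)*(-36))*(-33196 + 9128) = (4161 + 286*(-36))*(-24068) = (4161 - 10296)*(-24068) = -6135*(-24068) = 147657180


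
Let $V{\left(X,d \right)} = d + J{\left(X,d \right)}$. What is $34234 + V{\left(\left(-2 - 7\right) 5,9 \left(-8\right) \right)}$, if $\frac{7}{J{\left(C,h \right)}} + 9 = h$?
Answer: $\frac{2767115}{81} \approx 34162.0$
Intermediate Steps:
$J{\left(C,h \right)} = \frac{7}{-9 + h}$
$V{\left(X,d \right)} = d + \frac{7}{-9 + d}$
$34234 + V{\left(\left(-2 - 7\right) 5,9 \left(-8\right) \right)} = 34234 + \frac{7 + 9 \left(-8\right) \left(-9 + 9 \left(-8\right)\right)}{-9 + 9 \left(-8\right)} = 34234 + \frac{7 - 72 \left(-9 - 72\right)}{-9 - 72} = 34234 + \frac{7 - -5832}{-81} = 34234 - \frac{7 + 5832}{81} = 34234 - \frac{5839}{81} = \frac{2767115}{81}$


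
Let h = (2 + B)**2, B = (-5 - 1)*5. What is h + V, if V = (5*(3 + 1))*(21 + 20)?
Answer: 1604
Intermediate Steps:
V = 820 (V = (5*4)*41 = 20*41 = 820)
B = -30 (B = -6*5 = -30)
h = 784 (h = (2 - 30)**2 = (-28)**2 = 784)
h + V = 784 + 820 = 1604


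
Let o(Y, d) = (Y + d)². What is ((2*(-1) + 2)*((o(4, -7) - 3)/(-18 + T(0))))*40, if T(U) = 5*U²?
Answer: 0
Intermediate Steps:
((2*(-1) + 2)*((o(4, -7) - 3)/(-18 + T(0))))*40 = ((2*(-1) + 2)*(((4 - 7)² - 3)/(-18 + 5*0²)))*40 = ((-2 + 2)*(((-3)² - 3)/(-18 + 5*0)))*40 = (0*((9 - 3)/(-18 + 0)))*40 = (0*(6/(-18)))*40 = (0*(6*(-1/18)))*40 = (0*(-⅓))*40 = 0*40 = 0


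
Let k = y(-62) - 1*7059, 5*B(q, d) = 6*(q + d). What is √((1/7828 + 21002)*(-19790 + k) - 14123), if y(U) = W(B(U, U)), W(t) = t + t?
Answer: I*√218357699312802785/19570 ≈ 23878.0*I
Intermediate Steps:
B(q, d) = 6*d/5 + 6*q/5 (B(q, d) = (6*(q + d))/5 = (6*(d + q))/5 = (6*d + 6*q)/5 = 6*d/5 + 6*q/5)
W(t) = 2*t
y(U) = 24*U/5 (y(U) = 2*(6*U/5 + 6*U/5) = 2*(12*U/5) = 24*U/5)
k = -36783/5 (k = (24/5)*(-62) - 1*7059 = -1488/5 - 7059 = -36783/5 ≈ -7356.6)
√((1/7828 + 21002)*(-19790 + k) - 14123) = √((1/7828 + 21002)*(-19790 - 36783/5) - 14123) = √((1/7828 + 21002)*(-135733/5) - 14123) = √((164403657/7828)*(-135733/5) - 14123) = √(-22315001575581/39140 - 14123) = √(-22315554349801/39140) = I*√218357699312802785/19570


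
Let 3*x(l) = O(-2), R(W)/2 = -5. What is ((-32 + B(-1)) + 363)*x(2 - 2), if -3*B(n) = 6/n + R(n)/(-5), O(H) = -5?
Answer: -4985/9 ≈ -553.89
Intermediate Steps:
R(W) = -10 (R(W) = 2*(-5) = -10)
x(l) = -5/3 (x(l) = (⅓)*(-5) = -5/3)
B(n) = -⅔ - 2/n (B(n) = -(6/n - 10/(-5))/3 = -(6/n - 10*(-⅕))/3 = -(6/n + 2)/3 = -(2 + 6/n)/3 = -⅔ - 2/n)
((-32 + B(-1)) + 363)*x(2 - 2) = ((-32 + (-⅔ - 2/(-1))) + 363)*(-5/3) = ((-32 + (-⅔ - 2*(-1))) + 363)*(-5/3) = ((-32 + (-⅔ + 2)) + 363)*(-5/3) = ((-32 + 4/3) + 363)*(-5/3) = (-92/3 + 363)*(-5/3) = (997/3)*(-5/3) = -4985/9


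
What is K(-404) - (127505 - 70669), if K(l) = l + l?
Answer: -57644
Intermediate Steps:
K(l) = 2*l
K(-404) - (127505 - 70669) = 2*(-404) - (127505 - 70669) = -808 - 1*56836 = -808 - 56836 = -57644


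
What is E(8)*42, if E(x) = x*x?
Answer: 2688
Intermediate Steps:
E(x) = x²
E(8)*42 = 8²*42 = 64*42 = 2688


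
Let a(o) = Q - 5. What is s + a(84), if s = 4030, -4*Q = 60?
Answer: 4010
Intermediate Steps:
Q = -15 (Q = -¼*60 = -15)
a(o) = -20 (a(o) = -15 - 5 = -20)
s + a(84) = 4030 - 20 = 4010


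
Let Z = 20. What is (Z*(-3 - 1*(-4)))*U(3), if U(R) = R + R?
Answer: 120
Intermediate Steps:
U(R) = 2*R
(Z*(-3 - 1*(-4)))*U(3) = (20*(-3 - 1*(-4)))*(2*3) = (20*(-3 + 4))*6 = (20*1)*6 = 20*6 = 120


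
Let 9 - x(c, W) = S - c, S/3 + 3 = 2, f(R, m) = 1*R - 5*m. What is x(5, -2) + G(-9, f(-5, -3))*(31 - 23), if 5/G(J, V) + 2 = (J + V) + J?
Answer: 13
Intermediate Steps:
f(R, m) = R - 5*m
S = -3 (S = -9 + 3*2 = -9 + 6 = -3)
x(c, W) = 12 + c (x(c, W) = 9 - (-3 - c) = 9 + (3 + c) = 12 + c)
G(J, V) = 5/(-2 + V + 2*J) (G(J, V) = 5/(-2 + ((J + V) + J)) = 5/(-2 + (V + 2*J)) = 5/(-2 + V + 2*J))
x(5, -2) + G(-9, f(-5, -3))*(31 - 23) = (12 + 5) + (5/(-2 + (-5 - 5*(-3)) + 2*(-9)))*(31 - 23) = 17 + (5/(-2 + (-5 + 15) - 18))*8 = 17 + (5/(-2 + 10 - 18))*8 = 17 + (5/(-10))*8 = 17 + (5*(-⅒))*8 = 17 - ½*8 = 17 - 4 = 13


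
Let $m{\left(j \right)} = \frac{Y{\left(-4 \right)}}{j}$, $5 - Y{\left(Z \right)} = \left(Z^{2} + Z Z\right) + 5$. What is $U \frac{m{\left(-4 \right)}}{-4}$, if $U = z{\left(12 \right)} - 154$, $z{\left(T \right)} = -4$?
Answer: $316$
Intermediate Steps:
$Y{\left(Z \right)} = - 2 Z^{2}$ ($Y{\left(Z \right)} = 5 - \left(\left(Z^{2} + Z Z\right) + 5\right) = 5 - \left(\left(Z^{2} + Z^{2}\right) + 5\right) = 5 - \left(2 Z^{2} + 5\right) = 5 - \left(5 + 2 Z^{2}\right) = - 2 Z^{2}$)
$U = -158$ ($U = -4 - 154 = -158$)
$m{\left(j \right)} = - \frac{32}{j}$ ($m{\left(j \right)} = \frac{\left(-2\right) \left(-4\right)^{2}}{j} = \frac{\left(-2\right) 16}{j} = - \frac{32}{j}$)
$U \frac{m{\left(-4 \right)}}{-4} = - 158 \frac{\left(-32\right) \frac{1}{-4}}{-4} = - 158 \left(-32\right) \left(- \frac{1}{4}\right) \left(- \frac{1}{4}\right) = - 158 \cdot 8 \left(- \frac{1}{4}\right) = \left(-158\right) \left(-2\right) = 316$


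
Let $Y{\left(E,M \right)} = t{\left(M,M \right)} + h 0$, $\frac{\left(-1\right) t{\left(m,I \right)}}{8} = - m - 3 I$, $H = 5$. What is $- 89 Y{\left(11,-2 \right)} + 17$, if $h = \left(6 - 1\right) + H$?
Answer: $5713$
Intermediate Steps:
$t{\left(m,I \right)} = 8 m + 24 I$ ($t{\left(m,I \right)} = - 8 \left(- m - 3 I\right) = 8 m + 24 I$)
$h = 10$ ($h = \left(6 - 1\right) + 5 = 5 + 5 = 10$)
$Y{\left(E,M \right)} = 32 M$ ($Y{\left(E,M \right)} = \left(8 M + 24 M\right) + 10 \cdot 0 = 32 M + 0 = 32 M$)
$- 89 Y{\left(11,-2 \right)} + 17 = - 89 \cdot 32 \left(-2\right) + 17 = \left(-89\right) \left(-64\right) + 17 = 5696 + 17 = 5713$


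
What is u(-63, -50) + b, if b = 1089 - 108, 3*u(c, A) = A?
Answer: 2893/3 ≈ 964.33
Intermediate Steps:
u(c, A) = A/3
b = 981
u(-63, -50) + b = (⅓)*(-50) + 981 = -50/3 + 981 = 2893/3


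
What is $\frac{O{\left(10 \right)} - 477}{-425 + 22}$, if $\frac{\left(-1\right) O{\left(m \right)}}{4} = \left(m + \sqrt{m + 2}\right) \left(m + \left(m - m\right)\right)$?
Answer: $\frac{877}{403} + \frac{80 \sqrt{3}}{403} \approx 2.52$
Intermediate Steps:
$O{\left(m \right)} = - 4 m \left(m + \sqrt{2 + m}\right)$ ($O{\left(m \right)} = - 4 \left(m + \sqrt{m + 2}\right) \left(m + \left(m - m\right)\right) = - 4 \left(m + \sqrt{2 + m}\right) \left(m + 0\right) = - 4 \left(m + \sqrt{2 + m}\right) m = - 4 m \left(m + \sqrt{2 + m}\right)$)
$\frac{O{\left(10 \right)} - 477}{-425 + 22} = \frac{\left(-4\right) 10 \left(10 + \sqrt{2 + 10}\right) - 477}{-425 + 22} = \frac{\left(-4\right) 10 \left(10 + \sqrt{12}\right) - 477}{-403} = \left(\left(-4\right) 10 \left(10 + 2 \sqrt{3}\right) - 477\right) \left(- \frac{1}{403}\right) = \left(\left(-400 - 80 \sqrt{3}\right) - 477\right) \left(- \frac{1}{403}\right) = \left(-877 - 80 \sqrt{3}\right) \left(- \frac{1}{403}\right) = \frac{877}{403} + \frac{80 \sqrt{3}}{403}$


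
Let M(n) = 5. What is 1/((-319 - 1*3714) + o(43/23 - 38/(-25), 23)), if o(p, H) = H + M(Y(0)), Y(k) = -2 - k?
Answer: -1/4005 ≈ -0.00024969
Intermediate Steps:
o(p, H) = 5 + H (o(p, H) = H + 5 = 5 + H)
1/((-319 - 1*3714) + o(43/23 - 38/(-25), 23)) = 1/((-319 - 1*3714) + (5 + 23)) = 1/((-319 - 3714) + 28) = 1/(-4033 + 28) = 1/(-4005) = -1/4005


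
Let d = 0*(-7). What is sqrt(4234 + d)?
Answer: sqrt(4234) ≈ 65.069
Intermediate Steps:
d = 0
sqrt(4234 + d) = sqrt(4234 + 0) = sqrt(4234)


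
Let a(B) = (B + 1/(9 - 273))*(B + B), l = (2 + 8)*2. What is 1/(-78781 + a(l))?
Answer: -33/2573378 ≈ -1.2824e-5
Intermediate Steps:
l = 20 (l = 10*2 = 20)
a(B) = 2*B*(-1/264 + B) (a(B) = (B + 1/(-264))*(2*B) = (B - 1/264)*(2*B) = (-1/264 + B)*(2*B) = 2*B*(-1/264 + B))
1/(-78781 + a(l)) = 1/(-78781 + (1/132)*20*(-1 + 264*20)) = 1/(-78781 + (1/132)*20*(-1 + 5280)) = 1/(-78781 + (1/132)*20*5279) = 1/(-78781 + 26395/33) = 1/(-2573378/33) = -33/2573378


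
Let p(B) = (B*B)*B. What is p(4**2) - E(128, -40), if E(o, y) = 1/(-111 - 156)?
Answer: 1093633/267 ≈ 4096.0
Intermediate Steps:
E(o, y) = -1/267 (E(o, y) = 1/(-267) = -1/267)
p(B) = B**3 (p(B) = B**2*B = B**3)
p(4**2) - E(128, -40) = (4**2)**3 - 1*(-1/267) = 16**3 + 1/267 = 4096 + 1/267 = 1093633/267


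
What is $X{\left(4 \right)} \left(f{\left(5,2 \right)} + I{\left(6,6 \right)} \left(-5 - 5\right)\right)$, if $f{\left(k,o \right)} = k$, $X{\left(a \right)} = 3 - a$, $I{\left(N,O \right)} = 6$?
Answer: $55$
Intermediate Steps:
$X{\left(4 \right)} \left(f{\left(5,2 \right)} + I{\left(6,6 \right)} \left(-5 - 5\right)\right) = \left(3 - 4\right) \left(5 + 6 \left(-5 - 5\right)\right) = - (5 + 6 \left(-10\right)) = - (5 - 60) = \left(-1\right) \left(-55\right) = 55$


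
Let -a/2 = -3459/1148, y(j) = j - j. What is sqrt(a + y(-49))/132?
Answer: sqrt(1985466)/75768 ≈ 0.018597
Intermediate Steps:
y(j) = 0
a = 3459/574 (a = -(-6918)/1148 = -2*(-3459/1148) = 3459/574 ≈ 6.0261)
sqrt(a + y(-49))/132 = sqrt(3459/574 + 0)/132 = sqrt(3459/574)*(1/132) = (sqrt(1985466)/574)*(1/132) = sqrt(1985466)/75768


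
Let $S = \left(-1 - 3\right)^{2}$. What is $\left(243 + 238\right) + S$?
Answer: $497$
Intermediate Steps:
$S = 16$ ($S = \left(-4\right)^{2} = 16$)
$\left(243 + 238\right) + S = \left(243 + 238\right) + 16 = 481 + 16 = 497$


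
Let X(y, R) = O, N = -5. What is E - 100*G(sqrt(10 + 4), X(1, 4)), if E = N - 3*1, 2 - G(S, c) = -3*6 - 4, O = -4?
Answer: -2408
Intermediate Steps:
X(y, R) = -4
G(S, c) = 24 (G(S, c) = 2 - (-3*6 - 4) = 2 - (-18 - 4) = 2 - 1*(-22) = 2 + 22 = 24)
E = -8 (E = -5 - 3*1 = -5 - 3 = -8)
E - 100*G(sqrt(10 + 4), X(1, 4)) = -8 - 100*24 = -8 - 2400 = -2408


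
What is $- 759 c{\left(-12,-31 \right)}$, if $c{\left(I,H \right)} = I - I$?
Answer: $0$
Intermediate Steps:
$c{\left(I,H \right)} = 0$
$- 759 c{\left(-12,-31 \right)} = \left(-759\right) 0 = 0$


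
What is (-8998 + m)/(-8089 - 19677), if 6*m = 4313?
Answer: 49675/166596 ≈ 0.29818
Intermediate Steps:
m = 4313/6 (m = (⅙)*4313 = 4313/6 ≈ 718.83)
(-8998 + m)/(-8089 - 19677) = (-8998 + 4313/6)/(-8089 - 19677) = -49675/6/(-27766) = -49675/6*(-1/27766) = 49675/166596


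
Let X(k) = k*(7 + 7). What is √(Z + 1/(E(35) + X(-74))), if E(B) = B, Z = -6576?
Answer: I*√6589159577/1001 ≈ 81.093*I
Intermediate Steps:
X(k) = 14*k (X(k) = k*14 = 14*k)
√(Z + 1/(E(35) + X(-74))) = √(-6576 + 1/(35 + 14*(-74))) = √(-6576 + 1/(35 - 1036)) = √(-6576 + 1/(-1001)) = √(-6576 - 1/1001) = √(-6582577/1001) = I*√6589159577/1001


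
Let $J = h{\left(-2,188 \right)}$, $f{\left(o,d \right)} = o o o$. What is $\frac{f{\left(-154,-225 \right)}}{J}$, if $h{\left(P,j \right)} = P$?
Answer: $1826132$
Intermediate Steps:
$f{\left(o,d \right)} = o^{3}$ ($f{\left(o,d \right)} = o^{2} o = o^{3}$)
$J = -2$
$\frac{f{\left(-154,-225 \right)}}{J} = \frac{\left(-154\right)^{3}}{-2} = \left(-3652264\right) \left(- \frac{1}{2}\right) = 1826132$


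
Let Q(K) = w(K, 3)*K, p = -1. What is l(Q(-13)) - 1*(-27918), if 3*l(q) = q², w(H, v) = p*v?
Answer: 28425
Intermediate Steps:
w(H, v) = -v
Q(K) = -3*K (Q(K) = (-1*3)*K = -3*K)
l(q) = q²/3
l(Q(-13)) - 1*(-27918) = (-3*(-13))²/3 - 1*(-27918) = (⅓)*39² + 27918 = (⅓)*1521 + 27918 = 507 + 27918 = 28425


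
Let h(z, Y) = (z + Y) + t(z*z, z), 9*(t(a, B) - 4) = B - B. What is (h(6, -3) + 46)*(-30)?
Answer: -1590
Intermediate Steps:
t(a, B) = 4 (t(a, B) = 4 + (B - B)/9 = 4 + (⅑)*0 = 4 + 0 = 4)
h(z, Y) = 4 + Y + z (h(z, Y) = (z + Y) + 4 = (Y + z) + 4 = 4 + Y + z)
(h(6, -3) + 46)*(-30) = ((4 - 3 + 6) + 46)*(-30) = (7 + 46)*(-30) = 53*(-30) = -1590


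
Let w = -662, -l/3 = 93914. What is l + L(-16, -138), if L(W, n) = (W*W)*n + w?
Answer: -317732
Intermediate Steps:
l = -281742 (l = -3*93914 = -281742)
L(W, n) = -662 + n*W² (L(W, n) = (W*W)*n - 662 = W²*n - 662 = n*W² - 662 = -662 + n*W²)
l + L(-16, -138) = -281742 + (-662 - 138*(-16)²) = -281742 + (-662 - 138*256) = -281742 + (-662 - 35328) = -281742 - 35990 = -317732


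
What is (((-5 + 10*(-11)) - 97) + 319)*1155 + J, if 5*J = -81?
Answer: 617844/5 ≈ 1.2357e+5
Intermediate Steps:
J = -81/5 (J = (⅕)*(-81) = -81/5 ≈ -16.200)
(((-5 + 10*(-11)) - 97) + 319)*1155 + J = (((-5 + 10*(-11)) - 97) + 319)*1155 - 81/5 = (((-5 - 110) - 97) + 319)*1155 - 81/5 = ((-115 - 97) + 319)*1155 - 81/5 = (-212 + 319)*1155 - 81/5 = 107*1155 - 81/5 = 123585 - 81/5 = 617844/5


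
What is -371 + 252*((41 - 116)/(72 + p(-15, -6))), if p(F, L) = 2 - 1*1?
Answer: -45983/73 ≈ -629.90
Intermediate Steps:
p(F, L) = 1 (p(F, L) = 2 - 1 = 1)
-371 + 252*((41 - 116)/(72 + p(-15, -6))) = -371 + 252*((41 - 116)/(72 + 1)) = -371 + 252*(-75/73) = -371 - 18900/73 = -45983/73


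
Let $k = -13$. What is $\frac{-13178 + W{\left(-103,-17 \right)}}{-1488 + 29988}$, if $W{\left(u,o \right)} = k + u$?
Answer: $- \frac{6647}{14250} \approx -0.46646$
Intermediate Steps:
$W{\left(u,o \right)} = -13 + u$
$\frac{-13178 + W{\left(-103,-17 \right)}}{-1488 + 29988} = \frac{-13178 - 116}{-1488 + 29988} = \frac{-13178 - 116}{28500} = \left(-13294\right) \frac{1}{28500} = - \frac{6647}{14250}$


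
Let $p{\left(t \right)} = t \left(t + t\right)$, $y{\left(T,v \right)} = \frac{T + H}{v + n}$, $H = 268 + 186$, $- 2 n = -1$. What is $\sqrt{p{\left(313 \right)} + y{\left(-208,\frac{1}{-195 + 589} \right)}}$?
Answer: $\frac{2 \sqrt{53477391}}{33} \approx 443.2$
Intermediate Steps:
$n = \frac{1}{2}$ ($n = \left(- \frac{1}{2}\right) \left(-1\right) = \frac{1}{2} \approx 0.5$)
$H = 454$
$y{\left(T,v \right)} = \frac{454 + T}{\frac{1}{2} + v}$ ($y{\left(T,v \right)} = \frac{T + 454}{v + \frac{1}{2}} = \frac{454 + T}{\frac{1}{2} + v}$)
$p{\left(t \right)} = 2 t^{2}$ ($p{\left(t \right)} = t 2 t = 2 t^{2}$)
$\sqrt{p{\left(313 \right)} + y{\left(-208,\frac{1}{-195 + 589} \right)}} = \sqrt{2 \cdot 313^{2} + \frac{2 \left(454 - 208\right)}{1 + \frac{2}{-195 + 589}}} = \sqrt{2 \cdot 97969 + 2 \frac{1}{1 + \frac{2}{394}} \cdot 246} = \sqrt{195938 + 2 \frac{1}{1 + 2 \cdot \frac{1}{394}} \cdot 246} = \sqrt{195938 + 2 \frac{1}{1 + \frac{1}{197}} \cdot 246} = \sqrt{195938 + 2 \frac{1}{\frac{198}{197}} \cdot 246} = \sqrt{195938 + 2 \cdot \frac{197}{198} \cdot 246} = \sqrt{195938 + \frac{16154}{33}} = \sqrt{\frac{6482108}{33}} = \frac{2 \sqrt{53477391}}{33}$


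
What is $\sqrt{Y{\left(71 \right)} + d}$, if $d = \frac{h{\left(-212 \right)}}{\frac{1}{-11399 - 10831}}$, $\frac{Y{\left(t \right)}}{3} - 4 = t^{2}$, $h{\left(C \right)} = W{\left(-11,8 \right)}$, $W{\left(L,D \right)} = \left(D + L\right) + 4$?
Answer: $i \sqrt{7095} \approx 84.232 i$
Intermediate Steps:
$W{\left(L,D \right)} = 4 + D + L$
$h{\left(C \right)} = 1$ ($h{\left(C \right)} = 4 + 8 - 11 = 1$)
$Y{\left(t \right)} = 12 + 3 t^{2}$
$d = -22230$ ($d = 1 \frac{1}{\frac{1}{-11399 - 10831}} = 1 \frac{1}{\frac{1}{-22230}} = 1 \frac{1}{- \frac{1}{22230}} = 1 \left(-22230\right) = -22230$)
$\sqrt{Y{\left(71 \right)} + d} = \sqrt{\left(12 + 3 \cdot 71^{2}\right) - 22230} = \sqrt{\left(12 + 3 \cdot 5041\right) - 22230} = \sqrt{\left(12 + 15123\right) - 22230} = \sqrt{15135 - 22230} = \sqrt{-7095} = i \sqrt{7095}$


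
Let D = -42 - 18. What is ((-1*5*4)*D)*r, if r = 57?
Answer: 68400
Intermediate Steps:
D = -60
((-1*5*4)*D)*r = ((-1*5*4)*(-60))*57 = (-5*4*(-60))*57 = -20*(-60)*57 = 1200*57 = 68400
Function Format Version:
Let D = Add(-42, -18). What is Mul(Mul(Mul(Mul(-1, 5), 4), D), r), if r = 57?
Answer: 68400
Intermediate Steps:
D = -60
Mul(Mul(Mul(Mul(-1, 5), 4), D), r) = Mul(Mul(Mul(Mul(-1, 5), 4), -60), 57) = Mul(Mul(Mul(-5, 4), -60), 57) = Mul(Mul(-20, -60), 57) = Mul(1200, 57) = 68400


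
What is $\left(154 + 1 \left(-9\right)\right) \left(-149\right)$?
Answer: $-21605$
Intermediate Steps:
$\left(154 + 1 \left(-9\right)\right) \left(-149\right) = \left(154 - 9\right) \left(-149\right) = 145 \left(-149\right) = -21605$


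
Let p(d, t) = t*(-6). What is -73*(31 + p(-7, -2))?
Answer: -3139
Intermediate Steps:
p(d, t) = -6*t
-73*(31 + p(-7, -2)) = -73*(31 - 6*(-2)) = -73*(31 + 12) = -73*43 = -3139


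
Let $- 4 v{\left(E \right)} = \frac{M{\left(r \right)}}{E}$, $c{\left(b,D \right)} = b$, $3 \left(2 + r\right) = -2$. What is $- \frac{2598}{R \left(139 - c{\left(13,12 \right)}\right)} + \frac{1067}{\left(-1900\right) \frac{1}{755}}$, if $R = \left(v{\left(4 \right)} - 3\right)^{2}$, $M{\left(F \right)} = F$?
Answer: $- \frac{327914171}{768740} \approx -426.56$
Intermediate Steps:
$r = - \frac{8}{3}$ ($r = -2 + \frac{1}{3} \left(-2\right) = -2 - \frac{2}{3} = - \frac{8}{3} \approx -2.6667$)
$v{\left(E \right)} = \frac{2}{3 E}$ ($v{\left(E \right)} = - \frac{\left(- \frac{8}{3}\right) \frac{1}{E}}{4} = \frac{2}{3 E}$)
$R = \frac{289}{36}$ ($R = \left(\frac{2}{3 \cdot 4} - 3\right)^{2} = \left(\frac{2}{3} \cdot \frac{1}{4} - 3\right)^{2} = \left(\frac{1}{6} - 3\right)^{2} = \left(- \frac{17}{6}\right)^{2} = \frac{289}{36} \approx 8.0278$)
$- \frac{2598}{R \left(139 - c{\left(13,12 \right)}\right)} + \frac{1067}{\left(-1900\right) \frac{1}{755}} = - \frac{2598}{\frac{289}{36} \left(139 - 13\right)} + \frac{1067}{\left(-1900\right) \frac{1}{755}} = - \frac{2598}{\frac{289}{36} \cdot 126} + \frac{1067}{- \frac{380}{151}} = - \frac{2598}{\frac{2023}{2}} + 1067 \left(- \frac{151}{380}\right) = \left(-2598\right) \frac{2}{2023} - \frac{161117}{380} = - \frac{5196}{2023} - \frac{161117}{380} = - \frac{327914171}{768740}$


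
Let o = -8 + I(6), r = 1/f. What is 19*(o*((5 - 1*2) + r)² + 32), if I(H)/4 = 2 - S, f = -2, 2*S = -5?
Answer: 3591/2 ≈ 1795.5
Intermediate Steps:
S = -5/2 (S = (½)*(-5) = -5/2 ≈ -2.5000)
r = -½ (r = 1/(-2) = -½ ≈ -0.50000)
I(H) = 18 (I(H) = 4*(2 - 1*(-5/2)) = 4*(2 + 5/2) = 4*(9/2) = 18)
o = 10 (o = -8 + 18 = 10)
19*(o*((5 - 1*2) + r)² + 32) = 19*(10*((5 - 1*2) - ½)² + 32) = 19*(10*((5 - 2) - ½)² + 32) = 19*(10*(3 - ½)² + 32) = 19*(10*(5/2)² + 32) = 19*(10*(25/4) + 32) = 19*(125/2 + 32) = 19*(189/2) = 3591/2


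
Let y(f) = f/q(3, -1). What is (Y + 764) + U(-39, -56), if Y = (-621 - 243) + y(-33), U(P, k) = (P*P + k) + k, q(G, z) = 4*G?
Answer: 5225/4 ≈ 1306.3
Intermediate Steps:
U(P, k) = P² + 2*k (U(P, k) = (P² + k) + k = (k + P²) + k = P² + 2*k)
y(f) = f/12 (y(f) = f/((4*3)) = f/12)
Y = -3467/4 (Y = (-621 - 243) + (1/12)*(-33) = -864 - 11/4 = -3467/4 ≈ -866.75)
(Y + 764) + U(-39, -56) = (-3467/4 + 764) + ((-39)² + 2*(-56)) = -411/4 + (1521 - 112) = -411/4 + 1409 = 5225/4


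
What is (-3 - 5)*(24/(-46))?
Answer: 96/23 ≈ 4.1739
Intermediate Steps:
(-3 - 5)*(24/(-46)) = -192*(-1)/46 = -8*(-12/23) = 96/23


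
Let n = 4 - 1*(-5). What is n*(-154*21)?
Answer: -29106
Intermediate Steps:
n = 9 (n = 4 + 5 = 9)
n*(-154*21) = 9*(-154*21) = 9*(-3234) = -29106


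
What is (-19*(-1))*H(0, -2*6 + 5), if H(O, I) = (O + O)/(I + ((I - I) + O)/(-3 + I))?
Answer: 0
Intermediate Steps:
H(O, I) = 2*O/(I + O/(-3 + I)) (H(O, I) = (2*O)/(I + (0 + O)/(-3 + I)) = (2*O)/(I + O/(-3 + I)) = 2*O/(I + O/(-3 + I)))
(-19*(-1))*H(0, -2*6 + 5) = (-19*(-1))*(2*0*(-3 + (-2*6 + 5))/(0 + (-2*6 + 5)**2 - 3*(-2*6 + 5))) = 19*(2*0*(-3 + (-12 + 5))/(0 + (-12 + 5)**2 - 3*(-12 + 5))) = 19*(2*0*(-3 - 7)/(0 + (-7)**2 - 3*(-7))) = 19*(2*0*(-10)/(0 + 49 + 21)) = 19*(2*0*(-10)/70) = 19*(2*0*(1/70)*(-10)) = 19*0 = 0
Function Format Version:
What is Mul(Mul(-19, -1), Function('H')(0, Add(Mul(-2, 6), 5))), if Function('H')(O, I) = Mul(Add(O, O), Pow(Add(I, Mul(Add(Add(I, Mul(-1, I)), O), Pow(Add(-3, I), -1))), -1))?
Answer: 0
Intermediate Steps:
Function('H')(O, I) = Mul(2, O, Pow(Add(I, Mul(O, Pow(Add(-3, I), -1))), -1)) (Function('H')(O, I) = Mul(Mul(2, O), Pow(Add(I, Mul(Add(0, O), Pow(Add(-3, I), -1))), -1)) = Mul(Mul(2, O), Pow(Add(I, Mul(O, Pow(Add(-3, I), -1))), -1)) = Mul(2, O, Pow(Add(I, Mul(O, Pow(Add(-3, I), -1))), -1)))
Mul(Mul(-19, -1), Function('H')(0, Add(Mul(-2, 6), 5))) = Mul(Mul(-19, -1), Mul(2, 0, Pow(Add(0, Pow(Add(Mul(-2, 6), 5), 2), Mul(-3, Add(Mul(-2, 6), 5))), -1), Add(-3, Add(Mul(-2, 6), 5)))) = Mul(19, Mul(2, 0, Pow(Add(0, Pow(Add(-12, 5), 2), Mul(-3, Add(-12, 5))), -1), Add(-3, Add(-12, 5)))) = Mul(19, Mul(2, 0, Pow(Add(0, Pow(-7, 2), Mul(-3, -7)), -1), Add(-3, -7))) = Mul(19, Mul(2, 0, Pow(Add(0, 49, 21), -1), -10)) = Mul(19, Mul(2, 0, Pow(70, -1), -10)) = Mul(19, Mul(2, 0, Rational(1, 70), -10)) = Mul(19, 0) = 0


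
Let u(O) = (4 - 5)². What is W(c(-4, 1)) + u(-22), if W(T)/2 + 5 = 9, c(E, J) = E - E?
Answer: 9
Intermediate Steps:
c(E, J) = 0
W(T) = 8 (W(T) = -10 + 2*9 = -10 + 18 = 8)
u(O) = 1 (u(O) = (-1)² = 1)
W(c(-4, 1)) + u(-22) = 8 + 1 = 9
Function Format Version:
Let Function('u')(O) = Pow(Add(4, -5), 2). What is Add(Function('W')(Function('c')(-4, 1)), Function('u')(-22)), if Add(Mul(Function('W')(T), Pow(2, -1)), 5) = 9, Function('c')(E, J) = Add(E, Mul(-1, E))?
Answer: 9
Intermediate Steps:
Function('c')(E, J) = 0
Function('W')(T) = 8 (Function('W')(T) = Add(-10, Mul(2, 9)) = Add(-10, 18) = 8)
Function('u')(O) = 1 (Function('u')(O) = Pow(-1, 2) = 1)
Add(Function('W')(Function('c')(-4, 1)), Function('u')(-22)) = Add(8, 1) = 9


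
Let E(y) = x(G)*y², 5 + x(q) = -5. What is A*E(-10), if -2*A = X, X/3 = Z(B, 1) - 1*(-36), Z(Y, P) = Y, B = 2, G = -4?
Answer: 57000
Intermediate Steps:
x(q) = -10 (x(q) = -5 - 5 = -10)
X = 114 (X = 3*(2 - 1*(-36)) = 3*(2 + 36) = 3*38 = 114)
A = -57 (A = -½*114 = -57)
E(y) = -10*y²
A*E(-10) = -(-570)*(-10)² = -(-570)*100 = -57*(-1000) = 57000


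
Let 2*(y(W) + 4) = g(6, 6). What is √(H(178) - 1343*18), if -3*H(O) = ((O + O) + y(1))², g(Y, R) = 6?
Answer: I*√595641/3 ≈ 257.26*I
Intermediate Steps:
y(W) = -1 (y(W) = -4 + (½)*6 = -4 + 3 = -1)
H(O) = -(-1 + 2*O)²/3 (H(O) = -((O + O) - 1)²/3 = -(2*O - 1)²/3 = -(-1 + 2*O)²/3)
√(H(178) - 1343*18) = √(-(-1 + 2*178)²/3 - 1343*18) = √(-(-1 + 356)²/3 - 24174) = √(-⅓*355² - 24174) = √(-⅓*126025 - 24174) = √(-126025/3 - 24174) = √(-198547/3) = I*√595641/3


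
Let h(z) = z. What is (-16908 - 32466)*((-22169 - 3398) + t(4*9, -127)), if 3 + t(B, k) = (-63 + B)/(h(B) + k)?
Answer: 8837349714/7 ≈ 1.2625e+9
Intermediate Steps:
t(B, k) = -3 + (-63 + B)/(B + k)
(-16908 - 32466)*((-22169 - 3398) + t(4*9, -127)) = (-16908 - 32466)*((-22169 - 3398) + (-63 - 3*(-127) - 8*9)/(4*9 - 127)) = -49374*(-25567 + (-63 + 381 - 2*36)/(36 - 127)) = -49374*(-25567 + (-63 + 381 - 72)/(-91)) = -49374*(-25567 - 1/91*246) = -49374*(-25567 - 246/91) = -49374*(-2326843/91) = 8837349714/7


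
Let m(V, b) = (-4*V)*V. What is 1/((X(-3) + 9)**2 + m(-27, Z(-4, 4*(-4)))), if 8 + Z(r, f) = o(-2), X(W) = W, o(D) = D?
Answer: -1/2880 ≈ -0.00034722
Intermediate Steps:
Z(r, f) = -10 (Z(r, f) = -8 - 2 = -10)
m(V, b) = -4*V**2
1/((X(-3) + 9)**2 + m(-27, Z(-4, 4*(-4)))) = 1/((-3 + 9)**2 - 4*(-27)**2) = 1/(6**2 - 4*729) = 1/(36 - 2916) = 1/(-2880) = -1/2880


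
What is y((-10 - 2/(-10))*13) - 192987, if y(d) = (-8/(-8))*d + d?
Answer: -966209/5 ≈ -1.9324e+5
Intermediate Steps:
y(d) = 2*d (y(d) = (-8*(-⅛))*d + d = 1*d + d = d + d = 2*d)
y((-10 - 2/(-10))*13) - 192987 = 2*((-10 - 2/(-10))*13) - 192987 = 2*((-10 - 2*(-⅒))*13) - 192987 = 2*((-10 + ⅕)*13) - 192987 = 2*(-49/5*13) - 192987 = 2*(-637/5) - 192987 = -1274/5 - 192987 = -966209/5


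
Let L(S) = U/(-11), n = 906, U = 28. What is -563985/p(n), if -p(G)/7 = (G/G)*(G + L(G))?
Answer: 6203835/69566 ≈ 89.179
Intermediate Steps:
L(S) = -28/11 (L(S) = 28/(-11) = 28*(-1/11) = -28/11)
p(G) = 196/11 - 7*G (p(G) = -7*G/G*(G - 28/11) = -7*(-28/11 + G) = 196/11 - 7*G)
-563985/p(n) = -563985/(196/11 - 7*906) = -563985/(196/11 - 6342) = -563985/(-69566/11) = -563985*(-11/69566) = 6203835/69566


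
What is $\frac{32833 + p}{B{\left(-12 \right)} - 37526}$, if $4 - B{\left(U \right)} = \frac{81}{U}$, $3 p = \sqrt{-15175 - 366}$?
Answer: $- \frac{131332}{150061} - \frac{4 i \sqrt{15541}}{450183} \approx -0.87519 - 0.0011077 i$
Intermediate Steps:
$p = \frac{i \sqrt{15541}}{3}$ ($p = \frac{\sqrt{-15175 - 366}}{3} = \frac{\sqrt{-15541}}{3} = \frac{i \sqrt{15541}}{3} \approx 41.555 i$)
$B{\left(U \right)} = 4 - \frac{81}{U}$
$\frac{32833 + p}{B{\left(-12 \right)} - 37526} = \frac{32833 + \frac{i \sqrt{15541}}{3}}{\left(4 - \frac{81}{-12}\right) - 37526} = \frac{32833 + \frac{i \sqrt{15541}}{3}}{\left(4 - - \frac{27}{4}\right) - 37526} = \frac{32833 + \frac{i \sqrt{15541}}{3}}{\left(4 + \frac{27}{4}\right) - 37526} = \frac{32833 + \frac{i \sqrt{15541}}{3}}{\frac{43}{4} - 37526} = \frac{32833 + \frac{i \sqrt{15541}}{3}}{- \frac{150061}{4}} = \left(32833 + \frac{i \sqrt{15541}}{3}\right) \left(- \frac{4}{150061}\right) = - \frac{131332}{150061} - \frac{4 i \sqrt{15541}}{450183}$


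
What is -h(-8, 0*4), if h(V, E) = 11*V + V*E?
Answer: 88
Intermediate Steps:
h(V, E) = 11*V + E*V
-h(-8, 0*4) = -(-8)*(11 + 0*4) = -(-8)*(11 + 0) = -(-8)*11 = -1*(-88) = 88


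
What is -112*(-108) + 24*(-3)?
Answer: 12024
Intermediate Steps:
-112*(-108) + 24*(-3) = 12096 - 72 = 12024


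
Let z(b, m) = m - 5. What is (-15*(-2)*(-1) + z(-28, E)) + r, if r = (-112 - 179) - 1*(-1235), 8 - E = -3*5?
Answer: 932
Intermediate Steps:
E = 23 (E = 8 - (-3)*5 = 8 - 1*(-15) = 8 + 15 = 23)
z(b, m) = -5 + m
r = 944 (r = -291 + 1235 = 944)
(-15*(-2)*(-1) + z(-28, E)) + r = (-15*(-2)*(-1) + (-5 + 23)) + 944 = (30*(-1) + 18) + 944 = (-30 + 18) + 944 = -12 + 944 = 932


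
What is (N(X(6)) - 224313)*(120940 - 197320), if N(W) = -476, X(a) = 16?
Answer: 17169383820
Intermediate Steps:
(N(X(6)) - 224313)*(120940 - 197320) = (-476 - 224313)*(120940 - 197320) = -224789*(-76380) = 17169383820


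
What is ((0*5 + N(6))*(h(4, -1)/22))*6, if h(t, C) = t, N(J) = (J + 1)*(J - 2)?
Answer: 336/11 ≈ 30.545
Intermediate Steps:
N(J) = (1 + J)*(-2 + J)
((0*5 + N(6))*(h(4, -1)/22))*6 = ((0*5 + (-2 + 6² - 1*6))*(4/22))*6 = ((0 + (-2 + 36 - 6))*(4*(1/22)))*6 = ((0 + 28)*(2/11))*6 = (28*(2/11))*6 = (56/11)*6 = 336/11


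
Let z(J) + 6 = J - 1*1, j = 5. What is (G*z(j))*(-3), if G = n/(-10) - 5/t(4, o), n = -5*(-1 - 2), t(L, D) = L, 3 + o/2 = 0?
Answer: -33/2 ≈ -16.500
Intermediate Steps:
o = -6 (o = -6 + 2*0 = -6 + 0 = -6)
n = 15 (n = -5*(-3) = 15)
G = -11/4 (G = 15/(-10) - 5/4 = 15*(-⅒) - 5*¼ = -3/2 - 5/4 = -11/4 ≈ -2.7500)
z(J) = -7 + J (z(J) = -6 + (J - 1*1) = -6 + (J - 1) = -6 + (-1 + J) = -7 + J)
(G*z(j))*(-3) = -11*(-7 + 5)/4*(-3) = -11/4*(-2)*(-3) = (11/2)*(-3) = -33/2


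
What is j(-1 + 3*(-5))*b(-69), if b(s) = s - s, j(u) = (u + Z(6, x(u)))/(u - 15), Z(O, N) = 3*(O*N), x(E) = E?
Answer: 0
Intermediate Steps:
Z(O, N) = 3*N*O (Z(O, N) = 3*(N*O) = 3*N*O)
j(u) = 19*u/(-15 + u) (j(u) = (u + 3*u*6)/(u - 15) = (u + 18*u)/(-15 + u) = (19*u)/(-15 + u) = 19*u/(-15 + u))
b(s) = 0
j(-1 + 3*(-5))*b(-69) = (19*(-1 + 3*(-5))/(-15 + (-1 + 3*(-5))))*0 = (19*(-1 - 15)/(-15 + (-1 - 15)))*0 = (19*(-16)/(-15 - 16))*0 = (19*(-16)/(-31))*0 = (19*(-16)*(-1/31))*0 = (304/31)*0 = 0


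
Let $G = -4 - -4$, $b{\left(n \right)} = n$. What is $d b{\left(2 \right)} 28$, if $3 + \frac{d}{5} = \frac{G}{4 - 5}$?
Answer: $-840$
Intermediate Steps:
$G = 0$ ($G = -4 + 4 = 0$)
$d = -15$ ($d = -15 + 5 \frac{1}{4 - 5} \cdot 0 = -15 + 5 \frac{1}{-1} \cdot 0 = -15 + 5 \left(\left(-1\right) 0\right) = -15 + 5 \cdot 0 = -15 + 0 = -15$)
$d b{\left(2 \right)} 28 = \left(-15\right) 2 \cdot 28 = \left(-30\right) 28 = -840$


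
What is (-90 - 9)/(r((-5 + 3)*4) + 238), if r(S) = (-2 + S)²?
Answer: -99/338 ≈ -0.29290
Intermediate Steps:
(-90 - 9)/(r((-5 + 3)*4) + 238) = (-90 - 9)/((-2 + (-5 + 3)*4)² + 238) = -99/((-2 - 2*4)² + 238) = -99/((-2 - 8)² + 238) = -99/((-10)² + 238) = -99/(100 + 238) = -99/338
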